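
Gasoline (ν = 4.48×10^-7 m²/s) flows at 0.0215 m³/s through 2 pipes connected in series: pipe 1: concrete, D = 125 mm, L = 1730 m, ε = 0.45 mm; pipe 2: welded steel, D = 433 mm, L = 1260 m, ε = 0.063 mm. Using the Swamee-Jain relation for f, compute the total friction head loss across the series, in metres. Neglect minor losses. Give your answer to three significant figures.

Pipe 1: V = 1.752 m/s, Re = 4.89×10^5, ε/D = 0.00360, f = 0.02791, h_1 = f(L/D)V²/2g = 60.43 m
Pipe 2: V = 0.1460 m/s, Re = 1.41×10^5, ε/D = 1.45×10^-4, f = 0.01765, h_2 = f(L/D)V²/2g = 0.05581 m
Series → Q common, losses add: H = Σh = 60.49 m

H ≈ 60.5 m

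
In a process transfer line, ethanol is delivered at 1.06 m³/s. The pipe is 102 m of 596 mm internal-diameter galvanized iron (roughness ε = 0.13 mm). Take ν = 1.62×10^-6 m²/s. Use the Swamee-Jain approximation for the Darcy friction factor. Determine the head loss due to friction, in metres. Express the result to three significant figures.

h_f ≈ 1.85 m

V = 4Q/(πD²) = 4·1.06/(π·0.596²) = 3.799 m/s
Re = VD/ν = 3.799·0.596/1.62×10^-6 = 1.40×10^6 → turbulent
ε/D = 0.13/596 = 2.18×10^-4
Swamee-Jain: f = 0.01473
h_f = f(L/D)V²/(2g) = 0.01473·(102/0.596)·3.799²/(2·9.81) = 1.855 m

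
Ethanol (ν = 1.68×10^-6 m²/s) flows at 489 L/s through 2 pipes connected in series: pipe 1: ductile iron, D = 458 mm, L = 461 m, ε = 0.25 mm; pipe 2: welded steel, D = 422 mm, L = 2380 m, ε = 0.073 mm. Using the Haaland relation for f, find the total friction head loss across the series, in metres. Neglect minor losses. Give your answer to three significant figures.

H ≈ 58.5 m

Pipe 1: V = 2.968 m/s, Re = 8.09×10^5, ε/D = 5.46×10^-4, f = 0.01757, h_1 = f(L/D)V²/2g = 7.942 m
Pipe 2: V = 3.496 m/s, Re = 8.78×10^5, ε/D = 1.73×10^-4, f = 0.01440, h_2 = f(L/D)V²/2g = 50.60 m
Series → Q common, losses add: H = Σh = 58.54 m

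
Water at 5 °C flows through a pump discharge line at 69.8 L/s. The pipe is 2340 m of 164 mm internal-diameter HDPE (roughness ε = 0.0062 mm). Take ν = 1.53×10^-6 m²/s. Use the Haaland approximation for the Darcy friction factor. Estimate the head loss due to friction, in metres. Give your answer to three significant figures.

h_f ≈ 113 m

V = 4Q/(πD²) = 4·0.0698/(π·0.164²) = 3.304 m/s
Re = VD/ν = 3.304·0.164/1.53×10^-6 = 3.54×10^5 → turbulent
ε/D = 0.0062/164 = 3.78×10^-5
Haaland: f = 0.01427
h_f = f(L/D)V²/(2g) = 0.01427·(2340/0.164)·3.304²/(2·9.81) = 113.3 m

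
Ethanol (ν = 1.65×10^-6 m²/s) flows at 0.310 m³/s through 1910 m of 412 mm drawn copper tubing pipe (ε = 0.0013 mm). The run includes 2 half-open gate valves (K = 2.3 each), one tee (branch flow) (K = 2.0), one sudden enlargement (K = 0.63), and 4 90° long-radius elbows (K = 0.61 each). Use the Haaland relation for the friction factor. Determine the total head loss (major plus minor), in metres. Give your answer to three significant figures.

H_L ≈ 19.0 m

V = 4Q/(πD²) = 2.325 m/s; V²/2g = 0.2756 m
Re = 5.81×10^5, ε/D = 3.16×10^-6 → f = 0.01276 (Haaland)
Major: h_f = f(L/D)·V²/2g = 0.01276·4636·0.2756 = 16.30 m
Minor: ΣK = 9.67; h_m = ΣK·V²/2g = 2.665 m
Total H_L = 16.30 + 2.665 = 18.97 m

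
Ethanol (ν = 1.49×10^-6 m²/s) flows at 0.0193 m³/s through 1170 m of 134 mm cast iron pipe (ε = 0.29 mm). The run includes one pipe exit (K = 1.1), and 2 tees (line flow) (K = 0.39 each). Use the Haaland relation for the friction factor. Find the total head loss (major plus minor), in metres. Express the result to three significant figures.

H_L ≈ 21.1 m

V = 4Q/(πD²) = 1.369 m/s; V²/2g = 0.09546 m
Re = 1.23×10^5, ε/D = 0.00216 → f = 0.02515 (Haaland)
Major: h_f = f(L/D)·V²/2g = 0.02515·8731·0.09546 = 20.96 m
Minor: ΣK = 1.88; h_m = ΣK·V²/2g = 0.1795 m
Total H_L = 20.96 + 0.1795 = 21.14 m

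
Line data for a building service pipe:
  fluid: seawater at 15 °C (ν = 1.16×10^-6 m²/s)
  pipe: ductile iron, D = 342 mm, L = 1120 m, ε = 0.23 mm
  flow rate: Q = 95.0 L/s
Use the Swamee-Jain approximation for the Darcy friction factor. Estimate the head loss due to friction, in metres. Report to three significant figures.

h_f ≈ 3.43 m

V = 4Q/(πD²) = 4·0.0950/(π·0.342²) = 1.034 m/s
Re = VD/ν = 1.034·0.342/1.16×10^-6 = 3.05×10^5 → turbulent
ε/D = 0.23/342 = 6.73×10^-4
Swamee-Jain: f = 0.01924
h_f = f(L/D)V²/(2g) = 0.01924·(1120/0.342)·1.034²/(2·9.81) = 3.434 m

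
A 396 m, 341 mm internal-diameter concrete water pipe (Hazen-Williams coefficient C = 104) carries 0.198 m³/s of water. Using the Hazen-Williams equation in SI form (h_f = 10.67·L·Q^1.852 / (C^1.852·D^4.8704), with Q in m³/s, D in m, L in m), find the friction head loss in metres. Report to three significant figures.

h_f ≈ 7.30 m

h_f = 10.67·396·0.198^1.852 / (104^1.852·0.341^4.8704) = 7.301 m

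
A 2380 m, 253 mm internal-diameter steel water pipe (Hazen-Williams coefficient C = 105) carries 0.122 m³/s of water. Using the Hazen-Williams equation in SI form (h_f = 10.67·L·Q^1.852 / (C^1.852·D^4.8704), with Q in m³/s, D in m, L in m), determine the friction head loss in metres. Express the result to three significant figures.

h_f = 10.67·2380·0.122^1.852 / (105^1.852·0.253^4.8704) = 75.25 m

h_f ≈ 75.2 m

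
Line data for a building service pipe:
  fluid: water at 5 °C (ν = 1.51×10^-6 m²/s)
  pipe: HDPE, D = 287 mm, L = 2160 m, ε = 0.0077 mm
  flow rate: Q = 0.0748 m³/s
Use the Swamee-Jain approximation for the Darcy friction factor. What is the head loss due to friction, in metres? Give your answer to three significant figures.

h_f ≈ 7.95 m

V = 4Q/(πD²) = 4·0.0748/(π·0.287²) = 1.156 m/s
Re = VD/ν = 1.156·0.287/1.51×10^-6 = 2.20×10^5 → turbulent
ε/D = 0.0077/287 = 2.68×10^-5
Swamee-Jain: f = 0.01551
h_f = f(L/D)V²/(2g) = 0.01551·(2160/0.287)·1.156²/(2·9.81) = 7.953 m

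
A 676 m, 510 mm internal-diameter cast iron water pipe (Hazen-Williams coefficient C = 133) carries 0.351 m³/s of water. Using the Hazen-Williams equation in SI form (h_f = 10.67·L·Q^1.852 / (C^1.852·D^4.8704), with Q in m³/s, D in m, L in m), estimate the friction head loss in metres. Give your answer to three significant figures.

h_f = 10.67·676·0.351^1.852 / (133^1.852·0.510^4.8704) = 3.213 m

h_f ≈ 3.21 m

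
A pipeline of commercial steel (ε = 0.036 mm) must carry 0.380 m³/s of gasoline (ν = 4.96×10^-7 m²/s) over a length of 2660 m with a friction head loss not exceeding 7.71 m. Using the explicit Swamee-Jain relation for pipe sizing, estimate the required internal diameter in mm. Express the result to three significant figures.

Swamee-Jain (Type III): D = 0.66·[ε^1.25·(LQ²/(gh_f))^4.75 + ν·Q^9.4·(L/(gh_f))^5.2]^0.04
LQ²/(gh_f) = 5.078; L/(gh_f) = 35.17
Term 1 = ε^1.25·(…)^4.75 = 0.00627; Term 2 = ν·Q^9.4·(…)^5.2 = 0.00610
D = 0.66·(0.00627 + 0.00610)^0.04 = 0.5537 m = 554 mm
Check: V = 1.58 m/s, Re = 1.76×10^6, f = 0.01232, h_f = 7.52 m ≈ 7.71 m ✓

D ≈ 554 mm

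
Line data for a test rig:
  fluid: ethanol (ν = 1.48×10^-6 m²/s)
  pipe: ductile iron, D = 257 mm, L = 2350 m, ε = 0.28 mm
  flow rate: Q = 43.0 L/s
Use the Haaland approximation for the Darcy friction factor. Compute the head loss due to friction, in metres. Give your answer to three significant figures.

h_f ≈ 6.94 m

V = 4Q/(πD²) = 4·0.0430/(π·0.257²) = 0.8289 m/s
Re = VD/ν = 0.8289·0.257/1.48×10^-6 = 1.44×10^5 → turbulent
ε/D = 0.28/257 = 0.00109
Haaland: f = 0.02167
h_f = f(L/D)V²/(2g) = 0.02167·(2350/0.257)·0.8289²/(2·9.81) = 6.940 m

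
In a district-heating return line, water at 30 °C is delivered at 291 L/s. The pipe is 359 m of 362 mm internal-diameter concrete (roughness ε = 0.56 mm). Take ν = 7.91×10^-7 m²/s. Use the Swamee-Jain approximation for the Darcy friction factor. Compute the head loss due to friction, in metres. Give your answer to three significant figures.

h_f ≈ 8.95 m

V = 4Q/(πD²) = 4·0.291/(π·0.362²) = 2.827 m/s
Re = VD/ν = 2.827·0.362/7.91×10^-7 = 1.29×10^6 → turbulent
ε/D = 0.56/362 = 0.00155
Swamee-Jain: f = 0.02214
h_f = f(L/D)V²/(2g) = 0.02214·(359/0.362)·2.827²/(2·9.81) = 8.946 m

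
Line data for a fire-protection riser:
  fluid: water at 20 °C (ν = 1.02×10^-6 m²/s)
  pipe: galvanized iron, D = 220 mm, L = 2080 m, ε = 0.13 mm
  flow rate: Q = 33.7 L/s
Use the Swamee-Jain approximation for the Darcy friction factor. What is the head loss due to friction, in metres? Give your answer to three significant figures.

h_f ≈ 7.37 m

V = 4Q/(πD²) = 4·0.0337/(π·0.220²) = 0.8865 m/s
Re = VD/ν = 0.8865·0.220/1.02×10^-6 = 1.91×10^5 → turbulent
ε/D = 0.13/220 = 5.91×10^-4
Swamee-Jain: f = 0.01947
h_f = f(L/D)V²/(2g) = 0.01947·(2080/0.220)·0.8865²/(2·9.81) = 7.374 m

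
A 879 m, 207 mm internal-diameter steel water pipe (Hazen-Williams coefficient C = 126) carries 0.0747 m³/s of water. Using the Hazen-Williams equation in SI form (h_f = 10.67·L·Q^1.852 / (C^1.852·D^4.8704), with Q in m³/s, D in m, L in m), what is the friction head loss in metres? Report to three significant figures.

h_f ≈ 21.2 m

h_f = 10.67·879·0.0747^1.852 / (126^1.852·0.207^4.8704) = 21.24 m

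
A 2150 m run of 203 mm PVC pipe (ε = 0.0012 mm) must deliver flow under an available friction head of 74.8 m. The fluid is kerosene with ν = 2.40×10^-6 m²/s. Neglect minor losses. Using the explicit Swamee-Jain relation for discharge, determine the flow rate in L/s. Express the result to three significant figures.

Swamee-Jain (Type II): Q = -0.965·√(gD⁵h_f/L)·ln[ε/(3.7D) + √(3.17ν²L/(gD³h_f))]
√(gD⁵h_f/L) = √(9.81·0.203⁵·74.8/2150) = 0.01085
ε/(3.7D) = 1.60×10^-6; √(3.17ν²L/(gD³h_f)) = 8.00×10^-5
Q = -0.965·0.01085·ln(8.157×10^-5) = 0.09854 m³/s
Check: V = 3.04 m/s, Re = 2.58×10^5, f = 0.01486, h_f = 74.3 m ≈ 74.8 m ✓

Q ≈ 98.5 L/s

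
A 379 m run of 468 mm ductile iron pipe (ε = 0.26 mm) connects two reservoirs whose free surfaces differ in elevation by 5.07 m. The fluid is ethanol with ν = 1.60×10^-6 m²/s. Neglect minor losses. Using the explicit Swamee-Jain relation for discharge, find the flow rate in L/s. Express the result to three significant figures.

Q ≈ 453 L/s

Swamee-Jain (Type II): Q = -0.965·√(gD⁵h_f/L)·ln[ε/(3.7D) + √(3.17ν²L/(gD³h_f))]
√(gD⁵h_f/L) = √(9.81·0.468⁵·5.07/379) = 0.05428
ε/(3.7D) = 1.50×10^-4; √(3.17ν²L/(gD³h_f)) = 2.46×10^-5
Q = -0.965·0.05428·ln(1.747×10^-4) = 0.4532 m³/s
Check: V = 2.63 m/s, Re = 7.71×10^5, f = 0.01781, h_f = 5.10 m ≈ 5.07 m ✓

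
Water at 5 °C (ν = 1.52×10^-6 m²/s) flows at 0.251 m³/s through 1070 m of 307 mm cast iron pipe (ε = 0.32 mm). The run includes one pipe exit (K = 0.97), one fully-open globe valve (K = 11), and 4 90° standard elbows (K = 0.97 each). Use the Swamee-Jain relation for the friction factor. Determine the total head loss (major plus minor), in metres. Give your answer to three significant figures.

H_L ≈ 50.9 m

V = 4Q/(πD²) = 3.391 m/s; V²/2g = 0.5860 m
Re = 6.85×10^5, ε/D = 0.00104 → f = 0.02037 (Swamee-Jain)
Major: h_f = f(L/D)·V²/2g = 0.02037·3485·0.5860 = 41.61 m
Minor: ΣK = 15.8; h_m = ΣK·V²/2g = 9.288 m
Total H_L = 41.61 + 9.288 = 50.89 m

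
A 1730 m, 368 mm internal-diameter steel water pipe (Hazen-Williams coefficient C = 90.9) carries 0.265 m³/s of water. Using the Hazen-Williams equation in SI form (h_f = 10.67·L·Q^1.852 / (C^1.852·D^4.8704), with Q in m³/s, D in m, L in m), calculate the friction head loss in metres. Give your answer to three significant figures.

h_f = 10.67·1730·0.265^1.852 / (90.9^1.852·0.368^4.8704) = 48.45 m

h_f ≈ 48.5 m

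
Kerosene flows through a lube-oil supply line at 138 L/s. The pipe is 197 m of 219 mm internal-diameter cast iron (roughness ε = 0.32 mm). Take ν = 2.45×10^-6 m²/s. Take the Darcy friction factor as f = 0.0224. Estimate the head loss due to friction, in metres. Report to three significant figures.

V = 4Q/(πD²) = 4·0.138/(π·0.219²) = 3.664 m/s
h_f = f(L/D)V²/(2g) = 0.02240·(197/0.219)·3.664²/(2·9.81) = 13.78 m

h_f ≈ 13.8 m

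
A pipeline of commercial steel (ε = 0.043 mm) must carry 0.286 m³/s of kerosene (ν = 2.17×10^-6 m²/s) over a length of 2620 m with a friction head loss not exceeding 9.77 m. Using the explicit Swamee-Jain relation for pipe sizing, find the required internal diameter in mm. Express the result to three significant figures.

D ≈ 492 mm

Swamee-Jain (Type III): D = 0.66·[ε^1.25·(LQ²/(gh_f))^4.75 + ν·Q^9.4·(L/(gh_f))^5.2]^0.04
LQ²/(gh_f) = 2.236; L/(gh_f) = 27.34
Term 1 = ε^1.25·(…)^4.75 = 1.59×10^-4; Term 2 = ν·Q^9.4·(…)^5.2 = 4.98×10^-4
D = 0.66·(1.59×10^-4 + 4.98×10^-4)^0.04 = 0.4923 m = 492 mm
Check: V = 1.50 m/s, Re = 3.41×10^5, f = 0.01504, h_f = 9.21 m ≈ 9.77 m ✓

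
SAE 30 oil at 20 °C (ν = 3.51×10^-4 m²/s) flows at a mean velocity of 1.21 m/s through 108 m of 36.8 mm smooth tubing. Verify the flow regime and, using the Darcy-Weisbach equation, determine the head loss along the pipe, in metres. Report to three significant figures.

h_f ≈ 110 m

Re = VD/ν = 1.21·0.03680/3.51×10^-4 = 127 → laminar (Re < 2300)
f = 64/Re = 0.5045
h_f = f(L/D)V²/(2g) = 0.5045·(108/0.03680)·1.21²/(2·9.81) = 110.5 m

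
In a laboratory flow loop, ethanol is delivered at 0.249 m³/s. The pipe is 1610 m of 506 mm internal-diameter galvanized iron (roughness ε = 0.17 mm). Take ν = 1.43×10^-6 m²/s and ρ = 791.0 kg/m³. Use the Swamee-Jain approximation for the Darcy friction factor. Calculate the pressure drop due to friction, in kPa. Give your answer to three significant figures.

Δp ≈ 32.4 kPa

V = 4Q/(πD²) = 4·0.249/(π·0.506²) = 1.238 m/s
Re = VD/ν = 1.238·0.506/1.43×10^-6 = 4.38×10^5 → turbulent
ε/D = 0.17/506 = 3.36×10^-4
Swamee-Jain: f = 0.01680
h_f = f(L/D)V²/(2g) = 0.01680·(1610/0.506)·1.238²/(2·9.81) = 4.177 m
Δp = ρg·h_f = 791.0·9.81·4.177 = 32.42 kPa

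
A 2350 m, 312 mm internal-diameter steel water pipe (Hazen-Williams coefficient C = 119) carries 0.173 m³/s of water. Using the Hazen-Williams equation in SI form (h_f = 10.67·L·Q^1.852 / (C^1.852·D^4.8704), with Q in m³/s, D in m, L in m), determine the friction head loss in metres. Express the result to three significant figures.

h_f = 10.67·2350·0.173^1.852 / (119^1.852·0.312^4.8704) = 40.54 m

h_f ≈ 40.5 m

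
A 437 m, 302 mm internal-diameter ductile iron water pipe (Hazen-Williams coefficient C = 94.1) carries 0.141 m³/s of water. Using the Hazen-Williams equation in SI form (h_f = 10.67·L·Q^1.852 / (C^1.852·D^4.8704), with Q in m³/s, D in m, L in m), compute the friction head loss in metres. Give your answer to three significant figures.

h_f = 10.67·437·0.141^1.852 / (94.1^1.852·0.302^4.8704) = 9.343 m

h_f ≈ 9.34 m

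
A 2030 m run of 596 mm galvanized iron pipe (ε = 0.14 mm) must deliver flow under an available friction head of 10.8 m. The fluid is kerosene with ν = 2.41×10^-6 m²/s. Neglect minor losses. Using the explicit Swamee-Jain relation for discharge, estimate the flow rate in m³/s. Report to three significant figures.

Swamee-Jain (Type II): Q = -0.965·√(gD⁵h_f/L)·ln[ε/(3.7D) + √(3.17ν²L/(gD³h_f))]
√(gD⁵h_f/L) = √(9.81·0.596⁵·10.8/2030) = 0.06265
ε/(3.7D) = 6.35×10^-5; √(3.17ν²L/(gD³h_f)) = 4.08×10^-5
Q = -0.965·0.06265·ln(1.043×10^-4) = 0.5543 m³/s
Check: V = 1.99 m/s, Re = 4.91×10^5, f = 0.01585, h_f = 10.9 m ≈ 10.8 m ✓

Q ≈ 0.554 m³/s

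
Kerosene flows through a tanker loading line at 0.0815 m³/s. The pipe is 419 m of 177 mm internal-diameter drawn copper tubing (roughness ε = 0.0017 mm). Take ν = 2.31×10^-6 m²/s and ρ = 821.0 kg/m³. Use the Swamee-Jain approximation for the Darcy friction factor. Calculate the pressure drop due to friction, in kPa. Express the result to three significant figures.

Δp ≈ 159 kPa

V = 4Q/(πD²) = 4·0.0815/(π·0.177²) = 3.312 m/s
Re = VD/ν = 3.312·0.177/2.31×10^-6 = 2.54×10^5 → turbulent
ε/D = 0.0017/177 = 9.60×10^-6
Swamee-Jain: f = 0.01494
h_f = f(L/D)V²/(2g) = 0.01494·(419/0.177)·3.312²/(2·9.81) = 19.77 m
Δp = ρg·h_f = 821.0·9.81·19.77 = 159.2 kPa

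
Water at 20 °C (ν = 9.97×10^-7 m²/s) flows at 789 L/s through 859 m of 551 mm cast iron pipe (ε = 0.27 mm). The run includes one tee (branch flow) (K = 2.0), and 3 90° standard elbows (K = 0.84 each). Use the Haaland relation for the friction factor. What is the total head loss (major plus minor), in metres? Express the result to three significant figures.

V = 4Q/(πD²) = 3.309 m/s; V²/2g = 0.5580 m
Re = 1.83×10^6, ε/D = 4.90×10^-4 → f = 0.01691 (Haaland)
Major: h_f = f(L/D)·V²/2g = 0.01691·1559·0.5580 = 14.71 m
Minor: ΣK = 4.52; h_m = ΣK·V²/2g = 2.522 m
Total H_L = 14.71 + 2.522 = 17.23 m

H_L ≈ 17.2 m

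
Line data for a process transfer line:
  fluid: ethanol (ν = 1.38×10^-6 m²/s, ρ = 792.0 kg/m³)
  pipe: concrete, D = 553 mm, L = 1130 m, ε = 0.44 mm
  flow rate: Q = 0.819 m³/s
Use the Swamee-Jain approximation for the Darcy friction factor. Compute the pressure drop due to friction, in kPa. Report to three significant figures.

Δp ≈ 178 kPa

V = 4Q/(πD²) = 4·0.819/(π·0.553²) = 3.410 m/s
Re = VD/ν = 3.410·0.553/1.38×10^-6 = 1.37×10^6 → turbulent
ε/D = 0.44/553 = 7.96×10^-4
Swamee-Jain: f = 0.01893
h_f = f(L/D)V²/(2g) = 0.01893·(1130/0.553)·3.410²/(2·9.81) = 22.93 m
Δp = ρg·h_f = 792.0·9.81·22.93 = 178.1 kPa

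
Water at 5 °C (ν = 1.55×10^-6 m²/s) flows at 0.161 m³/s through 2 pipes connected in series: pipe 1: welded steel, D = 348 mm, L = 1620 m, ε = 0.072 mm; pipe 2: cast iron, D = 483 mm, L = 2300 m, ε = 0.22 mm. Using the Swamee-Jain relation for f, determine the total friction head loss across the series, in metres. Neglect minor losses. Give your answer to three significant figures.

H ≈ 14.3 m

Pipe 1: V = 1.693 m/s, Re = 3.80×10^5, ε/D = 2.07×10^-4, f = 0.01597, h_1 = f(L/D)V²/2g = 10.86 m
Pipe 2: V = 0.8787 m/s, Re = 2.74×10^5, ε/D = 4.55×10^-4, f = 0.01819, h_2 = f(L/D)V²/2g = 3.410 m
Series → Q common, losses add: H = Σh = 14.27 m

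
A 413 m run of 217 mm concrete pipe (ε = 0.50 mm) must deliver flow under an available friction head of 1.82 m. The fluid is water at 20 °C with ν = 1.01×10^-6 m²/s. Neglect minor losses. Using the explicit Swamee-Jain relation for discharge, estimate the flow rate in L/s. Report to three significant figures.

Q ≈ 31.9 L/s

Swamee-Jain (Type II): Q = -0.965·√(gD⁵h_f/L)·ln[ε/(3.7D) + √(3.17ν²L/(gD³h_f))]
√(gD⁵h_f/L) = √(9.81·0.217⁵·1.82/413) = 0.004561
ε/(3.7D) = 6.23×10^-4; √(3.17ν²L/(gD³h_f)) = 8.56×10^-5
Q = -0.965·0.004561·ln(7.083×10^-4) = 0.03192 m³/s
Check: V = 0.863 m/s, Re = 1.85×10^5, f = 0.02538, h_f = 1.83 m ≈ 1.82 m ✓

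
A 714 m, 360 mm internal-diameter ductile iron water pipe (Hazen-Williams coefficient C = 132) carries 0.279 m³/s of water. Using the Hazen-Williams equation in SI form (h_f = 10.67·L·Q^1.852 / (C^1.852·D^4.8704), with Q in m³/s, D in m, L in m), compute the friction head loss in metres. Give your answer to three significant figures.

h_f ≈ 12.3 m

h_f = 10.67·714·0.279^1.852 / (132^1.852·0.360^4.8704) = 12.27 m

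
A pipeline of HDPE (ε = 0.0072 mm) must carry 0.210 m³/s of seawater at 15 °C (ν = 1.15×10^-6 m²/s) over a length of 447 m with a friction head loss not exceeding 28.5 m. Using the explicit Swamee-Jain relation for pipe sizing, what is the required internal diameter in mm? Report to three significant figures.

Swamee-Jain (Type III): D = 0.66·[ε^1.25·(LQ²/(gh_f))^4.75 + ν·Q^9.4·(L/(gh_f))^5.2]^0.04
LQ²/(gh_f) = 0.07051; L/(gh_f) = 1.599
Term 1 = ε^1.25·(…)^4.75 = 1.26×10^-12; Term 2 = ν·Q^9.4·(…)^5.2 = 5.61×10^-12
D = 0.66·(1.26×10^-12 + 5.61×10^-12)^0.04 = 0.2361 m = 236 mm
Check: V = 4.80 m/s, Re = 9.85×10^5, f = 0.01233, h_f = 27.4 m ≈ 28.5 m ✓

D ≈ 236 mm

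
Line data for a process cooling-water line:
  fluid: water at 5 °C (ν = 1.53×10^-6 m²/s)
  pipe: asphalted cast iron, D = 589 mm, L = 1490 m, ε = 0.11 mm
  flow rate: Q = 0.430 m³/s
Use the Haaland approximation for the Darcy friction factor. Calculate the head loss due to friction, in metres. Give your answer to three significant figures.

V = 4Q/(πD²) = 4·0.430/(π·0.589²) = 1.578 m/s
Re = VD/ν = 1.578·0.589/1.53×10^-6 = 6.08×10^5 → turbulent
ε/D = 0.11/589 = 1.87×10^-4
Haaland: f = 0.01493
h_f = f(L/D)V²/(2g) = 0.01493·(1490/0.589)·1.578²/(2·9.81) = 4.793 m

h_f ≈ 4.79 m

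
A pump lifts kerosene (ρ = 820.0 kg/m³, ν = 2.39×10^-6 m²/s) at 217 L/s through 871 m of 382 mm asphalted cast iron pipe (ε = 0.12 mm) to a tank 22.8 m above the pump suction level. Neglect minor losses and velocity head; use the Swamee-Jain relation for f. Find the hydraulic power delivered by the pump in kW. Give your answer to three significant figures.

P_hyd ≈ 52.3 kW

V = 4Q/(πD²) = 1.893 m/s; Re = 3.03×10^5; ε/D = 3.14×10^-4; f = 0.01715
h_f = f(L/D)V²/2g = 7.144 m
Total head H = z + h_f = 22.8 + 7.144 = 29.94 m
P_hyd = ρgQH = 820.0·9.81·0.217·29.94 = 52.27 kW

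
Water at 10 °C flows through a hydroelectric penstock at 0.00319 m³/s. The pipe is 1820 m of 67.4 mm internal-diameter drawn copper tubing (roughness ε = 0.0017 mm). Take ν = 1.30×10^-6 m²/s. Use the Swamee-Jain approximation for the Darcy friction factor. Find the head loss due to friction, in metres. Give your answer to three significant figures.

h_f ≈ 23.3 m

V = 4Q/(πD²) = 4·0.00319/(π·0.0674²) = 0.8941 m/s
Re = VD/ν = 0.8941·0.0674/1.30×10^-6 = 4.64×10^4 → turbulent
ε/D = 0.0017/67.4 = 2.52×10^-5
Swamee-Jain: f = 0.02122
h_f = f(L/D)V²/(2g) = 0.02122·(1820/0.0674)·0.8941²/(2·9.81) = 23.35 m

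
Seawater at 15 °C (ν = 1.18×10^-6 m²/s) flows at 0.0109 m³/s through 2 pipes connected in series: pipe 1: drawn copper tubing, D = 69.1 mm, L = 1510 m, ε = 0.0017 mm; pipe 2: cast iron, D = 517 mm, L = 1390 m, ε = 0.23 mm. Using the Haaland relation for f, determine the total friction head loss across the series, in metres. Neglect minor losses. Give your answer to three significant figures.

H ≈ 152 m

Pipe 1: V = 2.907 m/s, Re = 1.70×10^5, ε/D = 2.46×10^-5, f = 0.01614, h_1 = f(L/D)V²/2g = 151.8 m
Pipe 2: V = 0.05192 m/s, Re = 2.27×10^4, ε/D = 4.45×10^-4, f = 0.02580, h_2 = f(L/D)V²/2g = 0.009532 m
Series → Q common, losses add: H = Σh = 151.9 m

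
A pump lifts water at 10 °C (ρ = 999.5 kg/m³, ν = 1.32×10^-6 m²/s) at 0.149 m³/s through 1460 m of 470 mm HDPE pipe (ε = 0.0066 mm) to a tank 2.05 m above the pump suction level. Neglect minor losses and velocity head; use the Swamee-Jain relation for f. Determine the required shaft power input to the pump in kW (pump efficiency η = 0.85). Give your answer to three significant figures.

P_shaft ≈ 6.43 kW

V = 4Q/(πD²) = 0.8588 m/s; Re = 3.06×10^5; ε/D = 1.40×10^-5; f = 0.01449
h_f = f(L/D)V²/2g = 1.692 m
Total head H = z + h_f = 2.05 + 1.692 = 3.742 m
P_hyd = ρgQH = 999.5·9.81·0.149·3.742 = 5.467 kW
P_shaft = P_hyd/η = 5.467/0.85 = 6.432 kW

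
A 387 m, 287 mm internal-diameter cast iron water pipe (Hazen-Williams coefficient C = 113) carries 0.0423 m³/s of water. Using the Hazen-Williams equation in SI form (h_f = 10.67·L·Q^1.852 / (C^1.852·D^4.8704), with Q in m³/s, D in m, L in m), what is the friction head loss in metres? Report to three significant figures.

h_f = 10.67·387·0.0423^1.852 / (113^1.852·0.287^4.8704) = 0.8126 m

h_f ≈ 0.813 m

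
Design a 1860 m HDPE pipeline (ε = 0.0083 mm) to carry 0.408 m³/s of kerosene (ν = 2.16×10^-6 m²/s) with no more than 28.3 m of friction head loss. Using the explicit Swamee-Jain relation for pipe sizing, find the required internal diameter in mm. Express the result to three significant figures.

Swamee-Jain (Type III): D = 0.66·[ε^1.25·(LQ²/(gh_f))^4.75 + ν·Q^9.4·(L/(gh_f))^5.2]^0.04
LQ²/(gh_f) = 1.115; L/(gh_f) = 6.700
Term 1 = ε^1.25·(…)^4.75 = 7.48×10^-7; Term 2 = ν·Q^9.4·(…)^5.2 = 9.34×10^-6
D = 0.66·(7.48×10^-7 + 9.34×10^-6)^0.04 = 0.4166 m = 417 mm
Check: V = 2.99 m/s, Re = 5.77×10^5, f = 0.01310, h_f = 26.7 m ≈ 28.3 m ✓

D ≈ 417 mm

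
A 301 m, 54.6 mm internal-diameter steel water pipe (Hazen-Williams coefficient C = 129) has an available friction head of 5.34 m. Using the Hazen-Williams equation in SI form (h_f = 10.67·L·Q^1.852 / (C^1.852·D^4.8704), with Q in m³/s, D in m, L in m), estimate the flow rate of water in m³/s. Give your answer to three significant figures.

Q ≈ 0.00195 m³/s

Rearranging: Q = [h_f·C^1.852·D^4.8704 / (10.67·L)]^(1/1.852)
Q = [5.34·129^1.852·0.0546^4.8704 / (10.67·301)]^0.540 = 0.001945 m³/s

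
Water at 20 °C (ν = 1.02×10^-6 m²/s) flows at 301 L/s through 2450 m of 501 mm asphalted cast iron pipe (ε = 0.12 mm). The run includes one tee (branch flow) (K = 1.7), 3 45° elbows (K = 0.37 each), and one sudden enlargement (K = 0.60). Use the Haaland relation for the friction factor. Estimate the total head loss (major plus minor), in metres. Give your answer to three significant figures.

H_L ≈ 9.26 m

V = 4Q/(πD²) = 1.527 m/s; V²/2g = 0.1188 m
Re = 7.50×10^5, ε/D = 2.40×10^-4 → f = 0.01524 (Haaland)
Major: h_f = f(L/D)·V²/2g = 0.01524·4890·0.1188 = 8.856 m
Minor: ΣK = 3.41; h_m = ΣK·V²/2g = 0.4052 m
Total H_L = 8.856 + 0.4052 = 9.261 m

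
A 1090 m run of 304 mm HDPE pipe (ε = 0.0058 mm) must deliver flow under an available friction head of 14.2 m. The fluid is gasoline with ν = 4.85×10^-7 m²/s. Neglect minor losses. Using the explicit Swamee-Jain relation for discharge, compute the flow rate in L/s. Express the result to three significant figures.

Swamee-Jain (Type II): Q = -0.965·√(gD⁵h_f/L)·ln[ε/(3.7D) + √(3.17ν²L/(gD³h_f))]
√(gD⁵h_f/L) = √(9.81·0.304⁵·14.2/1090) = 0.01822
ε/(3.7D) = 5.16×10^-6; √(3.17ν²L/(gD³h_f)) = 1.44×10^-5
Q = -0.965·0.01822·ln(1.957×10^-5) = 0.1906 m³/s
Check: V = 2.63 m/s, Re = 1.65×10^6, f = 0.01130, h_f = 14.2 m ≈ 14.2 m ✓

Q ≈ 191 L/s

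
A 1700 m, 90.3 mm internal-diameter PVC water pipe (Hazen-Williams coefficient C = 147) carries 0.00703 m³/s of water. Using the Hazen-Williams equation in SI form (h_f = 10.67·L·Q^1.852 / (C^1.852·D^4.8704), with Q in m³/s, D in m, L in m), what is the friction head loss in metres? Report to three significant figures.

h_f ≈ 22.1 m

h_f = 10.67·1700·0.00703^1.852 / (147^1.852·0.0903^4.8704) = 22.06 m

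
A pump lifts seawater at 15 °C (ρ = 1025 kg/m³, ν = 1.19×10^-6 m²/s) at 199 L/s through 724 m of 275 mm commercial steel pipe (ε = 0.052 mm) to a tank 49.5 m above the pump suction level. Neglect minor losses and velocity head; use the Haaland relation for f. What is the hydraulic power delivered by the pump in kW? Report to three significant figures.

P_hyd ≈ 143 kW

V = 4Q/(πD²) = 3.350 m/s; Re = 7.74×10^5; ε/D = 1.89×10^-4; f = 0.01470
h_f = f(L/D)V²/2g = 22.14 m
Total head H = z + h_f = 49.5 + 22.14 = 71.64 m
P_hyd = ρgQH = 1025·9.81·0.199·71.64 = 143.3 kW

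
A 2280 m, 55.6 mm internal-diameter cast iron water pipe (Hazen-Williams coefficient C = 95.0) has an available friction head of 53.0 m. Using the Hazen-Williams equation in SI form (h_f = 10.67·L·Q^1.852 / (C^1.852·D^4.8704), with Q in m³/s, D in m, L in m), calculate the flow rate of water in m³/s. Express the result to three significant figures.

Rearranging: Q = [h_f·C^1.852·D^4.8704 / (10.67·L)]^(1/1.852)
Q = [53.0·95.0^1.852·0.0556^4.8704 / (10.67·2280)]^0.540 = 0.001739 m³/s

Q ≈ 0.00174 m³/s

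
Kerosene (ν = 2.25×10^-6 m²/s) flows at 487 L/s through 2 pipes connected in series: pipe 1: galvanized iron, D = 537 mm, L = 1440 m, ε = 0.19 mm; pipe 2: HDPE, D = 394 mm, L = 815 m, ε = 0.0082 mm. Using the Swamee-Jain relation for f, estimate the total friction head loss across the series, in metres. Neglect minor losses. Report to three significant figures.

H ≈ 32.0 m

Pipe 1: V = 2.150 m/s, Re = 5.13×10^5, ε/D = 3.54×10^-4, f = 0.01676, h_1 = f(L/D)V²/2g = 10.59 m
Pipe 2: V = 3.994 m/s, Re = 6.99×10^5, ε/D = 2.08×10^-5, f = 0.01274, h_2 = f(L/D)V²/2g = 21.43 m
Series → Q common, losses add: H = Σh = 32.02 m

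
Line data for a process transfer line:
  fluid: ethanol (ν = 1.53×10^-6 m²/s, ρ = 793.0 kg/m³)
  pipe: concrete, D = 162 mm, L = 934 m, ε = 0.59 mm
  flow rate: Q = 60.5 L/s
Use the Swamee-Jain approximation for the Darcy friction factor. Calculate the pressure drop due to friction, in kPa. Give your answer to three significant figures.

Δp ≈ 555 kPa

V = 4Q/(πD²) = 4·0.0605/(π·0.162²) = 2.935 m/s
Re = VD/ν = 2.935·0.162/1.53×10^-6 = 3.11×10^5 → turbulent
ε/D = 0.59/162 = 0.00364
Swamee-Jain: f = 0.02817
h_f = f(L/D)V²/(2g) = 0.02817·(934/0.162)·2.935²/(2·9.81) = 71.32 m
Δp = ρg·h_f = 793.0·9.81·71.32 = 554.8 kPa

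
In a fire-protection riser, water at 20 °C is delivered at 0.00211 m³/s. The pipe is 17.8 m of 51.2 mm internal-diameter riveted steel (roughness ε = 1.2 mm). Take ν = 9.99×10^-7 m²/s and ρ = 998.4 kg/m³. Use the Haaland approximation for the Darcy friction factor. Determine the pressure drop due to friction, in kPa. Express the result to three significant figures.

V = 4Q/(πD²) = 4·0.00211/(π·0.0512²) = 1.025 m/s
Re = VD/ν = 1.025·0.0512/9.99×10^-7 = 5.25×10^4 → turbulent
ε/D = 1.2/51.2 = 0.0234
Haaland: f = 0.05250
h_f = f(L/D)V²/(2g) = 0.05250·(17.8/0.0512)·1.025²/(2·9.81) = 0.9770 m
Δp = ρg·h_f = 998.4·9.81·0.9770 = 9.569 kPa

Δp ≈ 9.57 kPa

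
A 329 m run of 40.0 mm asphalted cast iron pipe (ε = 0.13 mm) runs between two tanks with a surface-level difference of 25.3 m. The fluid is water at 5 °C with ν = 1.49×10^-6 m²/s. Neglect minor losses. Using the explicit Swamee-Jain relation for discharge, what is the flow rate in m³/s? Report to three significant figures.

Swamee-Jain (Type II): Q = -0.965·√(gD⁵h_f/L)·ln[ε/(3.7D) + √(3.17ν²L/(gD³h_f))]
√(gD⁵h_f/L) = √(9.81·0.0400⁵·25.3/329) = 2.779×10^-4
ε/(3.7D) = 8.78×10^-4; √(3.17ν²L/(gD³h_f)) = 3.82×10^-4
Q = -0.965·2.779×10^-4·ln(0.001260) = 0.001791 m³/s
Check: V = 1.42 m/s, Re = 3.83×10^4, f = 0.03008, h_f = 25.6 m ≈ 25.3 m ✓

Q ≈ 0.00179 m³/s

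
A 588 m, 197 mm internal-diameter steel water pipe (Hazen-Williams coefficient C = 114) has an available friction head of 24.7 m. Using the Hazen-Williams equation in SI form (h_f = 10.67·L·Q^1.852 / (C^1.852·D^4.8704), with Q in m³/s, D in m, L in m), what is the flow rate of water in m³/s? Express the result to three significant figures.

Q ≈ 0.0800 m³/s

Rearranging: Q = [h_f·C^1.852·D^4.8704 / (10.67·L)]^(1/1.852)
Q = [24.7·114^1.852·0.197^4.8704 / (10.67·588)]^0.540 = 0.07998 m³/s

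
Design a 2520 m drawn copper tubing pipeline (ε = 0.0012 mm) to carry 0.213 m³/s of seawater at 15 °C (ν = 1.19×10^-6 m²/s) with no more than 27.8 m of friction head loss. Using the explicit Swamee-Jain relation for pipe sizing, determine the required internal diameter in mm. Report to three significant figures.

Swamee-Jain (Type III): D = 0.66·[ε^1.25·(LQ²/(gh_f))^4.75 + ν·Q^9.4·(L/(gh_f))^5.2]^0.04
LQ²/(gh_f) = 0.4192; L/(gh_f) = 9.240
Term 1 = ε^1.25·(…)^4.75 = 6.39×10^-10; Term 2 = ν·Q^9.4·(…)^5.2 = 6.08×10^-8
D = 0.66·(6.39×10^-10 + 6.08×10^-8)^0.04 = 0.3397 m = 340 mm
Check: V = 2.35 m/s, Re = 6.71×10^5, f = 0.01250, h_f = 26.1 m ≈ 27.8 m ✓

D ≈ 340 mm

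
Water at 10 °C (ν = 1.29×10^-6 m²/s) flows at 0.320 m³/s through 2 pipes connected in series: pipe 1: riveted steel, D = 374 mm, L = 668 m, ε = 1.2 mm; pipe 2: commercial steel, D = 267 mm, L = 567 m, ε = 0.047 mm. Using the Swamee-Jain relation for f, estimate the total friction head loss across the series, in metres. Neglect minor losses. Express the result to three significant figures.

H ≈ 71.5 m

Pipe 1: V = 2.913 m/s, Re = 8.44×10^5, ε/D = 0.00321, f = 0.02690, h_1 = f(L/D)V²/2g = 20.77 m
Pipe 2: V = 5.715 m/s, Re = 1.18×10^6, ε/D = 1.76×10^-4, f = 0.01436, h_2 = f(L/D)V²/2g = 50.77 m
Series → Q common, losses add: H = Σh = 71.54 m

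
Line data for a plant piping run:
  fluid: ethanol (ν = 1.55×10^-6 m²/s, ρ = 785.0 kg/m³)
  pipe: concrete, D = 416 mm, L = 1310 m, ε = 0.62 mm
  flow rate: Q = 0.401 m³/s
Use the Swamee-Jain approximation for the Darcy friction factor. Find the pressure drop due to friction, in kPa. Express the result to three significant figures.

Δp ≈ 237 kPa

V = 4Q/(πD²) = 4·0.401/(π·0.416²) = 2.950 m/s
Re = VD/ν = 2.950·0.416/1.55×10^-6 = 7.92×10^5 → turbulent
ε/D = 0.62/416 = 0.00149
Swamee-Jain: f = 0.02207
h_f = f(L/D)V²/(2g) = 0.02207·(1310/0.416)·2.950²/(2·9.81) = 30.84 m
Δp = ρg·h_f = 785.0·9.81·30.84 = 237.5 kPa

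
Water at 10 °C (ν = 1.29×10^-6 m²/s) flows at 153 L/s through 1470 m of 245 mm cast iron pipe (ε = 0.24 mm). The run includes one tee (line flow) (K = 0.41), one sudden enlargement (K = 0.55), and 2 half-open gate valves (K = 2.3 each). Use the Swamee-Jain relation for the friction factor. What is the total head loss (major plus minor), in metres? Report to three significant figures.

H_L ≈ 67.9 m

V = 4Q/(πD²) = 3.245 m/s; V²/2g = 0.5368 m
Re = 6.16×10^5, ε/D = 9.80×10^-4 → f = 0.02015 (Swamee-Jain)
Major: h_f = f(L/D)·V²/2g = 0.02015·6000·0.5368 = 64.89 m
Minor: ΣK = 5.56; h_m = ΣK·V²/2g = 2.985 m
Total H_L = 64.89 + 2.985 = 67.87 m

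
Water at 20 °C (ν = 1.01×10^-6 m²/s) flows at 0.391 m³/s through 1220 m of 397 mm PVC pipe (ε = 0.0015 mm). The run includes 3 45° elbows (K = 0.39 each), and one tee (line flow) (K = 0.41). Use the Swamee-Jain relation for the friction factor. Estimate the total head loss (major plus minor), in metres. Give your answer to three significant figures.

V = 4Q/(πD²) = 3.159 m/s; V²/2g = 0.5085 m
Re = 1.24×10^6, ε/D = 3.78×10^-6 → f = 0.01130 (Swamee-Jain)
Major: h_f = f(L/D)·V²/2g = 0.01130·3073·0.5085 = 17.67 m
Minor: ΣK = 1.58; h_m = ΣK·V²/2g = 0.8035 m
Total H_L = 17.67 + 0.8035 = 18.47 m

H_L ≈ 18.5 m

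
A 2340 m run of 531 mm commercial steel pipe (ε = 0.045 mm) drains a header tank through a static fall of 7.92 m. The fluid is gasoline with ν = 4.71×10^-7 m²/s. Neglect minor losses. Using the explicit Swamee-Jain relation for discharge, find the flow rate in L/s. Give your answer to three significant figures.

Swamee-Jain (Type II): Q = -0.965·√(gD⁵h_f/L)·ln[ε/(3.7D) + √(3.17ν²L/(gD³h_f))]
√(gD⁵h_f/L) = √(9.81·0.531⁵·7.92/2340) = 0.03744
ε/(3.7D) = 2.29×10^-5; √(3.17ν²L/(gD³h_f)) = 1.19×10^-5
Q = -0.965·0.03744·ln(3.480×10^-5) = 0.3709 m³/s
Check: V = 1.67 m/s, Re = 1.89×10^6, f = 0.01265, h_f = 7.97 m ≈ 7.92 m ✓

Q ≈ 371 L/s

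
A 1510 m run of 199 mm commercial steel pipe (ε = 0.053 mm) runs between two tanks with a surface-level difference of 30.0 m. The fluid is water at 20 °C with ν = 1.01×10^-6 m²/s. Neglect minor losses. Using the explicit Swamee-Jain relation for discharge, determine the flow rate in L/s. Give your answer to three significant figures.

Swamee-Jain (Type II): Q = -0.965·√(gD⁵h_f/L)·ln[ε/(3.7D) + √(3.17ν²L/(gD³h_f))]
√(gD⁵h_f/L) = √(9.81·0.199⁵·30.0/1510) = 0.007799
ε/(3.7D) = 7.20×10^-5; √(3.17ν²L/(gD³h_f)) = 4.59×10^-5
Q = -0.965·0.007799·ln(1.179×10^-4) = 0.06808 m³/s
Check: V = 2.19 m/s, Re = 4.31×10^5, f = 0.01628, h_f = 30.2 m ≈ 30.0 m ✓

Q ≈ 68.1 L/s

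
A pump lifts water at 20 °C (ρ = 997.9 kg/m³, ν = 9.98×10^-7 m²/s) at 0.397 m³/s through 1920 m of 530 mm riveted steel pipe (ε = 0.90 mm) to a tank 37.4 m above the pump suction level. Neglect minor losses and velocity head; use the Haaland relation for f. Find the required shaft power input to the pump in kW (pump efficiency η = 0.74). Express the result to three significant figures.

V = 4Q/(πD²) = 1.799 m/s; Re = 9.56×10^5; ε/D = 0.00170; f = 0.02267
h_f = f(L/D)V²/2g = 13.55 m
Total head H = z + h_f = 37.4 + 13.55 = 50.95 m
P_hyd = ρgQH = 997.9·9.81·0.397·50.95 = 198.0 kW
P_shaft = P_hyd/η = 198.0/0.74 = 267.6 kW

P_shaft ≈ 268 kW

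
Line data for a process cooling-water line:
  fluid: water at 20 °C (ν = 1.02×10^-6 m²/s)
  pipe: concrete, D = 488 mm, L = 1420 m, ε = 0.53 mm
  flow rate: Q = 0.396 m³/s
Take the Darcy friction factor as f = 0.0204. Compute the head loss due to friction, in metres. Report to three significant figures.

h_f ≈ 13.6 m

V = 4Q/(πD²) = 4·0.396/(π·0.488²) = 2.117 m/s
h_f = f(L/D)V²/(2g) = 0.02040·(1420/0.488)·2.117²/(2·9.81) = 13.56 m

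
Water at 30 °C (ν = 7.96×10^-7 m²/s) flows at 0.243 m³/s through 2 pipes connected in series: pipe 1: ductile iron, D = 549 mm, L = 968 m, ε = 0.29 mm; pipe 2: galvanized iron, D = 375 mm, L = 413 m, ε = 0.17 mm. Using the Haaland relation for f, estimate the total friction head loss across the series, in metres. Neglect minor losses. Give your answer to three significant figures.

Pipe 1: V = 1.027 m/s, Re = 7.08×10^5, ε/D = 5.28×10^-4, f = 0.01753, h_1 = f(L/D)V²/2g = 1.660 m
Pipe 2: V = 2.200 m/s, Re = 1.04×10^6, ε/D = 4.53×10^-4, f = 0.01683, h_2 = f(L/D)V²/2g = 4.572 m
Series → Q common, losses add: H = Σh = 6.232 m

H ≈ 6.23 m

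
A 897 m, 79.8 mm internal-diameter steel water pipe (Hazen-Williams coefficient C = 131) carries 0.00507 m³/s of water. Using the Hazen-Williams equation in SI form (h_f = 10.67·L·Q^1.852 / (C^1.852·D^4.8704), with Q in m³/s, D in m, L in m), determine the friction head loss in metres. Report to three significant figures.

h_f ≈ 14.4 m

h_f = 10.67·897·0.00507^1.852 / (131^1.852·0.0798^4.8704) = 14.36 m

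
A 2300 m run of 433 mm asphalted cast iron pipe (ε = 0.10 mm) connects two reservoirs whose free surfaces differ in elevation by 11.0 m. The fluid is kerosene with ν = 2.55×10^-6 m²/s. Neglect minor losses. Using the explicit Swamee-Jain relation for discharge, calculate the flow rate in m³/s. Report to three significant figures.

Q ≈ 0.230 m³/s

Swamee-Jain (Type II): Q = -0.965·√(gD⁵h_f/L)·ln[ε/(3.7D) + √(3.17ν²L/(gD³h_f))]
√(gD⁵h_f/L) = √(9.81·0.433⁵·11.0/2300) = 0.02672
ε/(3.7D) = 6.24×10^-5; √(3.17ν²L/(gD³h_f)) = 7.36×10^-5
Q = -0.965·0.02672·ln(1.360×10^-4) = 0.2296 m³/s
Check: V = 1.56 m/s, Re = 2.65×10^5, f = 0.01678, h_f = 11.0 m ≈ 11.0 m ✓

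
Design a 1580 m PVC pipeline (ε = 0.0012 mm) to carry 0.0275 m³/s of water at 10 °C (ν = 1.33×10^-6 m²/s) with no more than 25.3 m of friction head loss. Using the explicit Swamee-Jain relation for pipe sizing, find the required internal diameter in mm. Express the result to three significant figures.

Swamee-Jain (Type III): D = 0.66·[ε^1.25·(LQ²/(gh_f))^4.75 + ν·Q^9.4·(L/(gh_f))^5.2]^0.04
LQ²/(gh_f) = 0.004814; L/(gh_f) = 6.366
Term 1 = ε^1.25·(…)^4.75 = 3.90×10^-19; Term 2 = ν·Q^9.4·(…)^5.2 = 4.30×10^-17
D = 0.66·(3.90×10^-19 + 4.30×10^-17)^0.04 = 0.1462 m = 146 mm
Check: V = 1.64 m/s, Re = 1.80×10^5, f = 0.01593, h_f = 23.5 m ≈ 25.3 m ✓

D ≈ 146 mm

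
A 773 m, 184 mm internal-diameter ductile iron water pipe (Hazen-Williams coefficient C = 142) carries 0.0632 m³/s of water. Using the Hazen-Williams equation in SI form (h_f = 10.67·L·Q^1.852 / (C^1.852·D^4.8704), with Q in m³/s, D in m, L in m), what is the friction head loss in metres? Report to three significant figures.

h_f ≈ 19.5 m

h_f = 10.67·773·0.0632^1.852 / (142^1.852·0.184^4.8704) = 19.49 m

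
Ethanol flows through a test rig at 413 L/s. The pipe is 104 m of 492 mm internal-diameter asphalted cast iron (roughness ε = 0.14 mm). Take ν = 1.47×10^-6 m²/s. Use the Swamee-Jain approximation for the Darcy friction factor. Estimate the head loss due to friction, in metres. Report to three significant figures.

V = 4Q/(πD²) = 4·0.413/(π·0.492²) = 2.172 m/s
Re = VD/ν = 2.172·0.492/1.47×10^-6 = 7.27×10^5 → turbulent
ε/D = 0.14/492 = 2.85×10^-4
Swamee-Jain: f = 0.01587
h_f = f(L/D)V²/(2g) = 0.01587·(104/0.492)·2.172²/(2·9.81) = 0.8068 m

h_f ≈ 0.807 m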